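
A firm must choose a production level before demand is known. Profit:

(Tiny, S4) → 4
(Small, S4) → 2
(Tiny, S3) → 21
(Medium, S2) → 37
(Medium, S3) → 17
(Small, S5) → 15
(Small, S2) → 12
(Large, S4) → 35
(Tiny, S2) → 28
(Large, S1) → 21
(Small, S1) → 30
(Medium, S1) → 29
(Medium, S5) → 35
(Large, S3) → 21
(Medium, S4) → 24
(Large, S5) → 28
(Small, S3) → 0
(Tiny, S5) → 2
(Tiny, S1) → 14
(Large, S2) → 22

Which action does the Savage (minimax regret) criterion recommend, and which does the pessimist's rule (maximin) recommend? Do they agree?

Column bests: S1=30, S2=37, S3=21, S4=35, S5=35.
Tiny regrets: 16, 9, 0, 31, 33 → max 33
Small regrets: 0, 25, 21, 33, 20 → max 33
Medium regrets: 1, 0, 4, 11, 0 → max 11
Large regrets: 9, 15, 0, 0, 7 → max 15
Smallest max regret = 11 → Medium.
Row minima: Tiny=2, Small=0, Medium=17, Large=21
Best worst-case = 21 → Large.

minimax regret → Medium; maximin → Large (disagree)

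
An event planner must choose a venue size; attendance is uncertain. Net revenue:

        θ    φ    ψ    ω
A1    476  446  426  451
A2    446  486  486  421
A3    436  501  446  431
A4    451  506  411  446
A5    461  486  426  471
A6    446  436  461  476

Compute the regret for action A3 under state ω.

45

Best payoff under ω is 476.
Regret = 476 − 431 = 45.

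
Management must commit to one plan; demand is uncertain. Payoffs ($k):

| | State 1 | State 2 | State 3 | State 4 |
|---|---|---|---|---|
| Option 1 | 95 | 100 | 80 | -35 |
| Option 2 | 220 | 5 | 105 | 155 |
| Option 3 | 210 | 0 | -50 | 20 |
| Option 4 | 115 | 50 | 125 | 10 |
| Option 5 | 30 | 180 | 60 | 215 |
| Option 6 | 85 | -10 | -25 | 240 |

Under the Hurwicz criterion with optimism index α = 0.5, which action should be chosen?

Option 1: 0.5·100 + 0.5·(-35) = 32.5
Option 2: 0.5·220 + 0.5·5 = 112.5
Option 3: 0.5·210 + 0.5·(-50) = 80
Option 4: 0.5·125 + 0.5·10 = 67.5
Option 5: 0.5·215 + 0.5·30 = 122.5
Option 6: 0.5·240 + 0.5·(-25) = 107.5
Highest Hurwicz score = 122.5 → Option 5.

Option 5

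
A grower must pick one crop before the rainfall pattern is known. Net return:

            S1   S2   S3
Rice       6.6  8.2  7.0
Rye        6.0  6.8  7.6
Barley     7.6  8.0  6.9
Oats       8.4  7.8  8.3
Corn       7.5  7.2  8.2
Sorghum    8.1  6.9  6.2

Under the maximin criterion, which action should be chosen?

Oats

Row minima: Rice=6.6, Rye=6.0, Barley=6.9, Oats=7.8, Corn=7.2, Sorghum=6.2
Best worst-case = 7.8 → Oats.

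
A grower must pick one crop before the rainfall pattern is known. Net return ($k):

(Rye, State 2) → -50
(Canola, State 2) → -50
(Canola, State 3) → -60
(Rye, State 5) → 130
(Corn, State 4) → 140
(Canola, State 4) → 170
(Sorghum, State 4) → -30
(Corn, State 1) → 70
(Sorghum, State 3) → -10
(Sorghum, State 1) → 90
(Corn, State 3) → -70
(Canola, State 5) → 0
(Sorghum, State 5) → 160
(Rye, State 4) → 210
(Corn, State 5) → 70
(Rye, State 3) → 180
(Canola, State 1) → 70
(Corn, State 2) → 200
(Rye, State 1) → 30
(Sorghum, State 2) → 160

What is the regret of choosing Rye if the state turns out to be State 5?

30

Best payoff under State 5 is 160.
Regret = 160 − 130 = 30.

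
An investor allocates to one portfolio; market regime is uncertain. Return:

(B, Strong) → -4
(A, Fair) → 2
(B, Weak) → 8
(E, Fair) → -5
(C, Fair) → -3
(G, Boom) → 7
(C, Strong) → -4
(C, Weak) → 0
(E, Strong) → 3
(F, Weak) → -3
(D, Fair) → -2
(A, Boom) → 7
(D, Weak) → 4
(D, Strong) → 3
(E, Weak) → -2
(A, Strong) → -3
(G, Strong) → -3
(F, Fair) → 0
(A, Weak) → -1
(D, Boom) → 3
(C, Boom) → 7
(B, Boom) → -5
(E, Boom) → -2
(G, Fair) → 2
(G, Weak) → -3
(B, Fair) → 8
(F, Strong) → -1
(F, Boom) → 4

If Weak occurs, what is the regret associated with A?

Best payoff under Weak is 8.
Regret = 8 − (-1) = 9.

9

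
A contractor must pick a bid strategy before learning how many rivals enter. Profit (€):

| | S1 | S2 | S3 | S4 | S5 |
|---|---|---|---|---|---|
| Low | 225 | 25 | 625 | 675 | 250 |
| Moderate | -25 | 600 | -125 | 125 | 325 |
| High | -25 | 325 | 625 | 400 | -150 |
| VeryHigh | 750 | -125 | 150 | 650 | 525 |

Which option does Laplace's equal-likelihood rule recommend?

VeryHigh

Row averages: Low=360, Moderate=180, High=235, VeryHigh=390
Highest average = 390 → VeryHigh.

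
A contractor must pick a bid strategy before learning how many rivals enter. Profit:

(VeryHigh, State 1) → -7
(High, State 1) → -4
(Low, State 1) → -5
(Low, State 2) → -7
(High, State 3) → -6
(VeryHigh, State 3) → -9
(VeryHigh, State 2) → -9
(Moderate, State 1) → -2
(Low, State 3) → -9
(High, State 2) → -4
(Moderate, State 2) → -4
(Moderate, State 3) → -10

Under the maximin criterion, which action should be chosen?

Row minima: Low=-9, Moderate=-10, High=-6, VeryHigh=-9
Best worst-case = -6 → High.

High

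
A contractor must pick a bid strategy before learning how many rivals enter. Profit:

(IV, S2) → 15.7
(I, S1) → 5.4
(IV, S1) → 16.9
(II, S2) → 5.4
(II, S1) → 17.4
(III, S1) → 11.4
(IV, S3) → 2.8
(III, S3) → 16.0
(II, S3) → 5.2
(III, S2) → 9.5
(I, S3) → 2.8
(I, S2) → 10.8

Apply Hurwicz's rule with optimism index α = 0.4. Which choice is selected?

III

I: 0.4·10.8 + 0.6·2.8 = 6
II: 0.4·17.4 + 0.6·5.2 = 10.08
III: 0.4·16.0 + 0.6·9.5 = 12.1
IV: 0.4·16.9 + 0.6·2.8 = 8.44
Highest Hurwicz score = 12.1 → III.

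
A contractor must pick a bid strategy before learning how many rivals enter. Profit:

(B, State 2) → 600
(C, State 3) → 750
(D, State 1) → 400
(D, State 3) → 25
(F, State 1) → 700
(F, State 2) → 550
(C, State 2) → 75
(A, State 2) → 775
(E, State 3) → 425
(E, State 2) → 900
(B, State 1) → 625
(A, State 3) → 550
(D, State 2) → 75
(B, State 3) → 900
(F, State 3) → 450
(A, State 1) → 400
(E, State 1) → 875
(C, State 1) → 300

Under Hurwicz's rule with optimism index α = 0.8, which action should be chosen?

A: 0.8·775 + 0.2·400 = 700
B: 0.8·900 + 0.2·600 = 840
C: 0.8·750 + 0.2·75 = 615
D: 0.8·400 + 0.2·25 = 325
E: 0.8·900 + 0.2·425 = 805
F: 0.8·700 + 0.2·450 = 650
Highest Hurwicz score = 840 → B.

B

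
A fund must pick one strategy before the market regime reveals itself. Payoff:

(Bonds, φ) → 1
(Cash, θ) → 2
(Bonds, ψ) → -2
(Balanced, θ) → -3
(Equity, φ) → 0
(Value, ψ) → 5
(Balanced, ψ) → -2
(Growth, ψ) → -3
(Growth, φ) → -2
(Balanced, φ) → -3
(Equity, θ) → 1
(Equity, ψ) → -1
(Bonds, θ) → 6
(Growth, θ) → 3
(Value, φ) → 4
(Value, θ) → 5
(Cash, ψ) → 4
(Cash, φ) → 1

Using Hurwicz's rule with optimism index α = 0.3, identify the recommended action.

Value

Balanced: 0.3·(-2) + 0.7·(-3) = -2.7
Equity: 0.3·1 + 0.7·(-1) = -0.4
Value: 0.3·5 + 0.7·4 = 4.3
Growth: 0.3·3 + 0.7·(-3) = -1.2
Cash: 0.3·4 + 0.7·1 = 1.9
Bonds: 0.3·6 + 0.7·(-2) = 0.4
Highest Hurwicz score = 4.3 → Value.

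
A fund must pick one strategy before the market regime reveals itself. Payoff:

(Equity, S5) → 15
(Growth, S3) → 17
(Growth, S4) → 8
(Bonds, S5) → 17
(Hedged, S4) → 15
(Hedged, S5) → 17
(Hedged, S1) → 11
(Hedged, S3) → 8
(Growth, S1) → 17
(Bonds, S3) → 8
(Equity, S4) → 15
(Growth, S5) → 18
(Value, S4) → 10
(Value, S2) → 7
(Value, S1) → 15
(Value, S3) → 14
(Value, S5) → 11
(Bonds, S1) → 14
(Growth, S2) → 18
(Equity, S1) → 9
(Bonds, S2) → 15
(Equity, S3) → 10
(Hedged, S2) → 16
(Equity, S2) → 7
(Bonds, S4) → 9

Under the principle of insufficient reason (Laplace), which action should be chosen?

Row averages: Growth=15.6, Equity=11.2, Hedged=13.4, Value=11.4, Bonds=12.6
Highest average = 15.6 → Growth.

Growth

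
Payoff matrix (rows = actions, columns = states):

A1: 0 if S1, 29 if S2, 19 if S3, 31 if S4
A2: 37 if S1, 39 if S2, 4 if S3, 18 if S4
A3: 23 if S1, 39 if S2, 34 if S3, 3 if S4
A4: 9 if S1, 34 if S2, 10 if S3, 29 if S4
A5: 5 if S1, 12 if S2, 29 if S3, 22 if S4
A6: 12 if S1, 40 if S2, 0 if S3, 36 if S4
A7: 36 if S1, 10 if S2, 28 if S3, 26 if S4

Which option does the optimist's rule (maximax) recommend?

A6

Row maxima: A1=31, A2=39, A3=39, A4=34, A5=29, A6=40, A7=36
Best best-case = 40 → A6.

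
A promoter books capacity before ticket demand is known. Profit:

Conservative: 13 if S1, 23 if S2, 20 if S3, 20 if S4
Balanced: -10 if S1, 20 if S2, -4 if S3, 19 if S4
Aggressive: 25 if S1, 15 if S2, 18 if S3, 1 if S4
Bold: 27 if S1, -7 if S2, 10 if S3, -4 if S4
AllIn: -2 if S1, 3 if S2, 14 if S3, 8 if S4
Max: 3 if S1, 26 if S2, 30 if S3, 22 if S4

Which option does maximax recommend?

Row maxima: Conservative=23, Balanced=20, Aggressive=25, Bold=27, AllIn=14, Max=30
Best best-case = 30 → Max.

Max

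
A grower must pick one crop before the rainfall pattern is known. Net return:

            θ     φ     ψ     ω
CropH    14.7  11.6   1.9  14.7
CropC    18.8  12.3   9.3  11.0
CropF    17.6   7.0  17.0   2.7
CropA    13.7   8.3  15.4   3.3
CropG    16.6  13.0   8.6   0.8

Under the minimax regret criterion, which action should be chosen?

CropC

Column bests: θ=18.8, φ=13.0, ψ=17.0, ω=14.7.
CropH regrets: 4.1, 1.4, 15.1, 0.0 → max 15.1
CropC regrets: 0.0, 0.7, 7.7, 3.7 → max 7.7
CropF regrets: 1.2, 6.0, 0.0, 12.0 → max 12.0
CropA regrets: 5.1, 4.7, 1.6, 11.4 → max 11.4
CropG regrets: 2.2, 0.0, 8.4, 13.9 → max 13.9
Smallest max regret = 7.7 → CropC.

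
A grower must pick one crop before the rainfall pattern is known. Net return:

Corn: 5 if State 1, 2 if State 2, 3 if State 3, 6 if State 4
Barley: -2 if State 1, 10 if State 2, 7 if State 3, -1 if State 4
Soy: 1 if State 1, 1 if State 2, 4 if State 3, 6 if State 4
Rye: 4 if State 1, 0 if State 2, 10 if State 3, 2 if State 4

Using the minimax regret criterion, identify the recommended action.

Column bests: State 1=5, State 2=10, State 3=10, State 4=6.
Corn regrets: 0, 8, 7, 0 → max 8
Barley regrets: 7, 0, 3, 7 → max 7
Soy regrets: 4, 9, 6, 0 → max 9
Rye regrets: 1, 10, 0, 4 → max 10
Smallest max regret = 7 → Barley.

Barley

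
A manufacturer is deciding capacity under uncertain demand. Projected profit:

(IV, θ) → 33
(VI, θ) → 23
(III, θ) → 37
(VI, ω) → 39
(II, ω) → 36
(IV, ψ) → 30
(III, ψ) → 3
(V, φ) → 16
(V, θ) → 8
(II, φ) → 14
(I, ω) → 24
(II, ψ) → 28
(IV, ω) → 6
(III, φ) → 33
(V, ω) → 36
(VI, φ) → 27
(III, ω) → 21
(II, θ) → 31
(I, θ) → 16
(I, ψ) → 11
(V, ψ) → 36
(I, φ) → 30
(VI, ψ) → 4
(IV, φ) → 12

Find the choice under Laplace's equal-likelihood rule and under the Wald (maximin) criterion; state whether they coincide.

Row averages: I=20.25, II=27.25, III=23.5, IV=20.25, V=24, VI=23.25
Highest average = 27.25 → II.
Row minima: I=11, II=14, III=3, IV=6, V=8, VI=4
Best worst-case = 14 → II.

laplace → II; maximin → II (agree)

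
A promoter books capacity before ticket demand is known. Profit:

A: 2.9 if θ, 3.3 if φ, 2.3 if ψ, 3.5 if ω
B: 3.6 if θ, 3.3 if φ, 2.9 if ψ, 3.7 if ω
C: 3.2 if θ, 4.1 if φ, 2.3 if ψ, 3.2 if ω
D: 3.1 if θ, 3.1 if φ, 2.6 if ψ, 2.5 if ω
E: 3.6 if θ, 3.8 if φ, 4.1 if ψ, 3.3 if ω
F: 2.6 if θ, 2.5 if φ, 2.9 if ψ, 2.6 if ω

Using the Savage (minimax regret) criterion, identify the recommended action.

E

Column bests: θ=3.6, φ=4.1, ψ=4.1, ω=3.7.
A regrets: 0.7, 0.8, 1.8, 0.2 → max 1.8
B regrets: 0.0, 0.8, 1.2, 0.0 → max 1.2
C regrets: 0.4, 0.0, 1.8, 0.5 → max 1.8
D regrets: 0.5, 1.0, 1.5, 1.2 → max 1.5
E regrets: 0.0, 0.3, 0.0, 0.4 → max 0.4
F regrets: 1.0, 1.6, 1.2, 1.1 → max 1.6
Smallest max regret = 0.4 → E.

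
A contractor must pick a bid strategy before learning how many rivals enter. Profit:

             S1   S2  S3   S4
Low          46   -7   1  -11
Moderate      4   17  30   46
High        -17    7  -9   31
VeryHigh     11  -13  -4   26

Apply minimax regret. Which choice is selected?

Column bests: S1=46, S2=17, S3=30, S4=46.
Low regrets: 0, 24, 29, 57 → max 57
Moderate regrets: 42, 0, 0, 0 → max 42
High regrets: 63, 10, 39, 15 → max 63
VeryHigh regrets: 35, 30, 34, 20 → max 35
Smallest max regret = 35 → VeryHigh.

VeryHigh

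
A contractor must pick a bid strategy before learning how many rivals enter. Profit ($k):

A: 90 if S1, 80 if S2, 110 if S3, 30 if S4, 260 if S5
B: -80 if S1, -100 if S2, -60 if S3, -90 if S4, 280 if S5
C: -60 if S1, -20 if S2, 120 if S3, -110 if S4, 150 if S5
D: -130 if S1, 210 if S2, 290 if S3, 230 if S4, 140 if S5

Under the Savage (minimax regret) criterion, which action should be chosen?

Column bests: S1=90, S2=210, S3=290, S4=230, S5=280.
A regrets: 0, 130, 180, 200, 20 → max 200
B regrets: 170, 310, 350, 320, 0 → max 350
C regrets: 150, 230, 170, 340, 130 → max 340
D regrets: 220, 0, 0, 0, 140 → max 220
Smallest max regret = 200 → A.

A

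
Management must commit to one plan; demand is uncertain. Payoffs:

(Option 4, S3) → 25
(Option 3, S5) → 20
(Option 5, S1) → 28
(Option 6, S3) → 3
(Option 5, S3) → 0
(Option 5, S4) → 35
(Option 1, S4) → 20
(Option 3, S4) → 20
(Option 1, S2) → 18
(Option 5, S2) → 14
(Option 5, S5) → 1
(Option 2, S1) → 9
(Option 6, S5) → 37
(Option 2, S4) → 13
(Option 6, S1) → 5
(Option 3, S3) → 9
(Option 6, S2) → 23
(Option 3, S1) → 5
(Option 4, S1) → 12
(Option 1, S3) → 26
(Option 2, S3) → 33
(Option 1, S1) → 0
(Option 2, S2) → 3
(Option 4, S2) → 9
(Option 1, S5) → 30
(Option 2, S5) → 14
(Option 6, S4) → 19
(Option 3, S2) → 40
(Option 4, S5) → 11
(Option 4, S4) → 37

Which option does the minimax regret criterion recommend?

Option 3

Column bests: S1=28, S2=40, S3=33, S4=37, S5=37.
Option 1 regrets: 28, 22, 7, 17, 7 → max 28
Option 2 regrets: 19, 37, 0, 24, 23 → max 37
Option 3 regrets: 23, 0, 24, 17, 17 → max 24
Option 4 regrets: 16, 31, 8, 0, 26 → max 31
Option 5 regrets: 0, 26, 33, 2, 36 → max 36
Option 6 regrets: 23, 17, 30, 18, 0 → max 30
Smallest max regret = 24 → Option 3.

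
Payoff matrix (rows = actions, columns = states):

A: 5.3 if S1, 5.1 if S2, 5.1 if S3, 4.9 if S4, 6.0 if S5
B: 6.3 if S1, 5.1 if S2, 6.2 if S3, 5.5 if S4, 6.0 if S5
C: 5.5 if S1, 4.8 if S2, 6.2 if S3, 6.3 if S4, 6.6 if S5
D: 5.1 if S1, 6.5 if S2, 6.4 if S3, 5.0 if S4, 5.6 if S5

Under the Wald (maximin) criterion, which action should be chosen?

Row minima: A=4.9, B=5.1, C=4.8, D=5.0
Best worst-case = 5.1 → B.

B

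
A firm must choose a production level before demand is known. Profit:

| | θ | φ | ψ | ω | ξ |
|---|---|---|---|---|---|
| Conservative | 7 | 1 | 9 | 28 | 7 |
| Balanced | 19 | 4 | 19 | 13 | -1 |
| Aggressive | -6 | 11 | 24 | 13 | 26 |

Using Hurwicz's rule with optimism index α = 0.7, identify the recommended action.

Conservative

Conservative: 0.7·28 + 0.3·1 = 19.9
Balanced: 0.7·19 + 0.3·(-1) = 13
Aggressive: 0.7·26 + 0.3·(-6) = 16.4
Highest Hurwicz score = 19.9 → Conservative.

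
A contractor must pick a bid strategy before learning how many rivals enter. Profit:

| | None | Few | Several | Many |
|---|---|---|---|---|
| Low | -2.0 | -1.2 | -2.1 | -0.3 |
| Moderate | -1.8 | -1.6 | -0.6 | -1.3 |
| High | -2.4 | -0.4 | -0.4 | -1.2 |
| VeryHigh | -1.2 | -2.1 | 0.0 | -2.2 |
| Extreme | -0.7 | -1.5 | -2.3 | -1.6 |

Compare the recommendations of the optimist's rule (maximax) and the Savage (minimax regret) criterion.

maximax → VeryHigh; minimax regret → Moderate (disagree)

Row maxima: Low=-0.3, Moderate=-0.6, High=-0.4, VeryHigh=0.0, Extreme=-0.7
Best best-case = 0.0 → VeryHigh.
Column bests: None=-0.7, Few=-0.4, Several=0.0, Many=-0.3.
Low regrets: 1.3, 0.8, 2.1, 0.0 → max 2.1
Moderate regrets: 1.1, 1.2, 0.6, 1.0 → max 1.2
High regrets: 1.7, 0.0, 0.4, 0.9 → max 1.7
VeryHigh regrets: 0.5, 1.7, 0.0, 1.9 → max 1.9
Extreme regrets: 0.0, 1.1, 2.3, 1.3 → max 2.3
Smallest max regret = 1.2 → Moderate.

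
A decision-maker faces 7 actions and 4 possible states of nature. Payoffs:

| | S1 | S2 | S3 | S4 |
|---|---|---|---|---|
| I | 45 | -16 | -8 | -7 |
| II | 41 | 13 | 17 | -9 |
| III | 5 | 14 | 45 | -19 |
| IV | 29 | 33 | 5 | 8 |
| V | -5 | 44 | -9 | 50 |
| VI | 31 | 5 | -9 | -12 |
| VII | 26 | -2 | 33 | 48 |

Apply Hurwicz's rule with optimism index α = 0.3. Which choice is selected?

I: 0.3·45 + 0.7·(-16) = 2.3
II: 0.3·41 + 0.7·(-9) = 6
III: 0.3·45 + 0.7·(-19) = 0.2
IV: 0.3·33 + 0.7·5 = 13.4
V: 0.3·50 + 0.7·(-9) = 8.7
VI: 0.3·31 + 0.7·(-12) = 0.9
VII: 0.3·48 + 0.7·(-2) = 13
Highest Hurwicz score = 13.4 → IV.

IV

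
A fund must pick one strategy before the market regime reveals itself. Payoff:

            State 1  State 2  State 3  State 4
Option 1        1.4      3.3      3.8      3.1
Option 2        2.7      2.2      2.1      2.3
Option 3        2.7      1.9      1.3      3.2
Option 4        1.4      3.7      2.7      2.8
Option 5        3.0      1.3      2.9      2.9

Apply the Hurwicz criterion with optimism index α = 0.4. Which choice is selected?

Option 1: 0.4·3.8 + 0.6·1.4 = 2.36
Option 2: 0.4·2.7 + 0.6·2.1 = 2.34
Option 3: 0.4·3.2 + 0.6·1.3 = 2.06
Option 4: 0.4·3.7 + 0.6·1.4 = 2.32
Option 5: 0.4·3.0 + 0.6·1.3 = 1.98
Highest Hurwicz score = 2.36 → Option 1.

Option 1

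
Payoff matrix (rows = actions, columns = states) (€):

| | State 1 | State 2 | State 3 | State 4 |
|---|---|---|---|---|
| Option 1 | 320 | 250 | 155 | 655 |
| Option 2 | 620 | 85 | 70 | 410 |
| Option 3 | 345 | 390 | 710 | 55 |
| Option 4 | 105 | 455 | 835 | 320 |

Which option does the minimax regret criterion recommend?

Option 4

Column bests: State 1=620, State 2=455, State 3=835, State 4=655.
Option 1 regrets: 300, 205, 680, 0 → max 680
Option 2 regrets: 0, 370, 765, 245 → max 765
Option 3 regrets: 275, 65, 125, 600 → max 600
Option 4 regrets: 515, 0, 0, 335 → max 515
Smallest max regret = 515 → Option 4.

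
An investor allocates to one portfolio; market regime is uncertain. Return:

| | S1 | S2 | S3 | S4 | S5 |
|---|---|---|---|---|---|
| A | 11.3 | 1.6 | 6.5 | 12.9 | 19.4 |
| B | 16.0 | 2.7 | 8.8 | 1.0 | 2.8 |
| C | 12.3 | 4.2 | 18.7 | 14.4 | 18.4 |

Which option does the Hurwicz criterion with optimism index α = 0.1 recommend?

A: 0.1·19.4 + 0.9·1.6 = 3.38
B: 0.1·16.0 + 0.9·1.0 = 2.5
C: 0.1·18.7 + 0.9·4.2 = 5.65
Highest Hurwicz score = 5.65 → C.

C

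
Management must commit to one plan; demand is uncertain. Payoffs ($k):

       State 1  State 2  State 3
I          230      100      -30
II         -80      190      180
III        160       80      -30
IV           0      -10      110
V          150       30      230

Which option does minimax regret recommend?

V

Column bests: State 1=230, State 2=190, State 3=230.
I regrets: 0, 90, 260 → max 260
II regrets: 310, 0, 50 → max 310
III regrets: 70, 110, 260 → max 260
IV regrets: 230, 200, 120 → max 230
V regrets: 80, 160, 0 → max 160
Smallest max regret = 160 → V.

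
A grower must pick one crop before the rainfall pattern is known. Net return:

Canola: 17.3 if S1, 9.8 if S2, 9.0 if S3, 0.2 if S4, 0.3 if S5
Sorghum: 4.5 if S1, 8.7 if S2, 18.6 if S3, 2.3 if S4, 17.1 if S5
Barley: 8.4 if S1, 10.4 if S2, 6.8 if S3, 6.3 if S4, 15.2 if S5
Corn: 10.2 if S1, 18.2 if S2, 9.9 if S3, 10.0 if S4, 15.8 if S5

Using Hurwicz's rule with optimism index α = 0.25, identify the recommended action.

Corn

Canola: 0.25·17.3 + 0.75·0.2 = 4.475
Sorghum: 0.25·18.6 + 0.75·2.3 = 6.375
Barley: 0.25·15.2 + 0.75·6.3 = 8.525
Corn: 0.25·18.2 + 0.75·9.9 = 11.975
Highest Hurwicz score = 11.975 → Corn.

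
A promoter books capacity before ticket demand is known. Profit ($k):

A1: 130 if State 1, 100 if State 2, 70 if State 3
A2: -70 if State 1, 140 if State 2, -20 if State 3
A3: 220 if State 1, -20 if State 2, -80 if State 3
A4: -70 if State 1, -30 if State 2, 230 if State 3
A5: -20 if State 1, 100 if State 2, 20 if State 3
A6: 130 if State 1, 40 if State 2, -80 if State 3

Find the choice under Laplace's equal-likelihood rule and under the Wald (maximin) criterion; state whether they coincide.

laplace → A1; maximin → A1 (agree)

Row averages: A1=100, A2=50/3, A3=40, A4=130/3, A5=100/3, A6=30
Highest average = 100 → A1.
Row minima: A1=70, A2=-70, A3=-80, A4=-70, A5=-20, A6=-80
Best worst-case = 70 → A1.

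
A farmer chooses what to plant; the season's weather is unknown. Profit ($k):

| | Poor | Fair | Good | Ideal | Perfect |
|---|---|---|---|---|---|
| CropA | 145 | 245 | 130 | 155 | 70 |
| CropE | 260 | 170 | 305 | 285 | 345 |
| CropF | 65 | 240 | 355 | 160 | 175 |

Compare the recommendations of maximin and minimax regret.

Row minima: CropA=70, CropE=170, CropF=65
Best worst-case = 170 → CropE.
Column bests: Poor=260, Fair=245, Good=355, Ideal=285, Perfect=345.
CropA regrets: 115, 0, 225, 130, 275 → max 275
CropE regrets: 0, 75, 50, 0, 0 → max 75
CropF regrets: 195, 5, 0, 125, 170 → max 195
Smallest max regret = 75 → CropE.

maximin → CropE; minimax regret → CropE (agree)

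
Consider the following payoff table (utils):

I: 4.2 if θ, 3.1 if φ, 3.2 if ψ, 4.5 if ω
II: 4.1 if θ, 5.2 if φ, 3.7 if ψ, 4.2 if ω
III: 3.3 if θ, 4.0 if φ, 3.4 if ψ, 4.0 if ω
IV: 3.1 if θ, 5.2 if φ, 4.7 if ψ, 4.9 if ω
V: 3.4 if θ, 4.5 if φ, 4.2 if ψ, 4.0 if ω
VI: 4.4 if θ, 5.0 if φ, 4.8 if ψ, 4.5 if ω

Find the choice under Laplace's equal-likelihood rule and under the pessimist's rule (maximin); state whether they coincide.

laplace → VI; maximin → VI (agree)

Row averages: I=3.75, II=4.3, III=3.675, IV=4.475, V=4.025, VI=4.675
Highest average = 4.675 → VI.
Row minima: I=3.1, II=3.7, III=3.3, IV=3.1, V=3.4, VI=4.4
Best worst-case = 4.4 → VI.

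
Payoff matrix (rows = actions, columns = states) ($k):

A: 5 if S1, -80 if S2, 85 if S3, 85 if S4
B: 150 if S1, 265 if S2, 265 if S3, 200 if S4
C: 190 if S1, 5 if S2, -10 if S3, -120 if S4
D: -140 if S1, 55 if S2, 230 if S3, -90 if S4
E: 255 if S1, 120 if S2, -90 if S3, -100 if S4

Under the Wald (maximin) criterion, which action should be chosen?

B

Row minima: A=-80, B=150, C=-120, D=-140, E=-100
Best worst-case = 150 → B.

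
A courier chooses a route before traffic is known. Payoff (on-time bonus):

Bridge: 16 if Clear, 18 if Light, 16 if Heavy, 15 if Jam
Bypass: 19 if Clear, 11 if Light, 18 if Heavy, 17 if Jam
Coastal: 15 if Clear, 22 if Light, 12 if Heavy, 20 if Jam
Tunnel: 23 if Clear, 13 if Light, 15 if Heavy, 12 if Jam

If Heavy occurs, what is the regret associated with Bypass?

0

Best payoff under Heavy is 18.
Regret = 18 − 18 = 0.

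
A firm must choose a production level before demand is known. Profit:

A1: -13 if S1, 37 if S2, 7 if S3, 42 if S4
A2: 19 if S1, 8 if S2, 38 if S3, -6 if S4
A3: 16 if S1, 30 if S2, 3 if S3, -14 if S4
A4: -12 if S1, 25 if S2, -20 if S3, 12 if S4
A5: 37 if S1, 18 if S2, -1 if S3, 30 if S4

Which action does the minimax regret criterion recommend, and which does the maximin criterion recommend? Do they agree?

minimax regret → A5; maximin → A5 (agree)

Column bests: S1=37, S2=37, S3=38, S4=42.
A1 regrets: 50, 0, 31, 0 → max 50
A2 regrets: 18, 29, 0, 48 → max 48
A3 regrets: 21, 7, 35, 56 → max 56
A4 regrets: 49, 12, 58, 30 → max 58
A5 regrets: 0, 19, 39, 12 → max 39
Smallest max regret = 39 → A5.
Row minima: A1=-13, A2=-6, A3=-14, A4=-20, A5=-1
Best worst-case = -1 → A5.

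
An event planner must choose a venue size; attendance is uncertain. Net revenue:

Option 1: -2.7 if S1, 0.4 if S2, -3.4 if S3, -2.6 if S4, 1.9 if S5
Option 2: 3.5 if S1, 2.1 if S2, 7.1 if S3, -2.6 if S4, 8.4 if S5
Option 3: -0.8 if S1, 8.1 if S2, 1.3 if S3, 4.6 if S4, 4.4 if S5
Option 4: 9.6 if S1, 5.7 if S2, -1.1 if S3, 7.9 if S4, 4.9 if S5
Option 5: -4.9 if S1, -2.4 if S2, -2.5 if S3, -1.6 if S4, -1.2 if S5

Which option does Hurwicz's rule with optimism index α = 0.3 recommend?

Option 4

Option 1: 0.3·1.9 + 0.7·(-3.4) = -1.81
Option 2: 0.3·8.4 + 0.7·(-2.6) = 0.7
Option 3: 0.3·8.1 + 0.7·(-0.8) = 1.87
Option 4: 0.3·9.6 + 0.7·(-1.1) = 2.11
Option 5: 0.3·(-1.2) + 0.7·(-4.9) = -3.79
Highest Hurwicz score = 2.11 → Option 4.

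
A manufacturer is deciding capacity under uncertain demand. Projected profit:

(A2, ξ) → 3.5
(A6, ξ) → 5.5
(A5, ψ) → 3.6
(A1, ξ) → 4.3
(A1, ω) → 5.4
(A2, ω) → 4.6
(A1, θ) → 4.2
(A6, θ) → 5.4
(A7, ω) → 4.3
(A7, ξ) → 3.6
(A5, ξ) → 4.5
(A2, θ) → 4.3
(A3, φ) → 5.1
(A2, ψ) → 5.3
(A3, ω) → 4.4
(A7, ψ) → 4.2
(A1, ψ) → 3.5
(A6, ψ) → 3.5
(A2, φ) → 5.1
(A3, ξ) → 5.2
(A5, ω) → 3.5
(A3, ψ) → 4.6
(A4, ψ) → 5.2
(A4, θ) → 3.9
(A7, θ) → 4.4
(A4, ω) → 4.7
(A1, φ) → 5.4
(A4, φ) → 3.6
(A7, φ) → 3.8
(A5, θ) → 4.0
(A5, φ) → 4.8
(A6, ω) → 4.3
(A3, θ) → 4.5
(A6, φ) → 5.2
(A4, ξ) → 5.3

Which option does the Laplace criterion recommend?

A6

Row averages: A1=4.56, A2=4.56, A3=4.76, A4=4.54, A5=4.08, A6=4.78, A7=4.06
Highest average = 4.78 → A6.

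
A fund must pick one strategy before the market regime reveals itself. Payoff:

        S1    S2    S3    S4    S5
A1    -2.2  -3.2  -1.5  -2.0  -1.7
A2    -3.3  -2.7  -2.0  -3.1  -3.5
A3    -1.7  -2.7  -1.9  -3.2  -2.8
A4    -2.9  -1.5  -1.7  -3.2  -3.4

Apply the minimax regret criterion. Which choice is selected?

A3

Column bests: S1=-1.7, S2=-1.5, S3=-1.5, S4=-2.0, S5=-1.7.
A1 regrets: 0.5, 1.7, 0.0, 0.0, 0.0 → max 1.7
A2 regrets: 1.6, 1.2, 0.5, 1.1, 1.8 → max 1.8
A3 regrets: 0.0, 1.2, 0.4, 1.2, 1.1 → max 1.2
A4 regrets: 1.2, 0.0, 0.2, 1.2, 1.7 → max 1.7
Smallest max regret = 1.2 → A3.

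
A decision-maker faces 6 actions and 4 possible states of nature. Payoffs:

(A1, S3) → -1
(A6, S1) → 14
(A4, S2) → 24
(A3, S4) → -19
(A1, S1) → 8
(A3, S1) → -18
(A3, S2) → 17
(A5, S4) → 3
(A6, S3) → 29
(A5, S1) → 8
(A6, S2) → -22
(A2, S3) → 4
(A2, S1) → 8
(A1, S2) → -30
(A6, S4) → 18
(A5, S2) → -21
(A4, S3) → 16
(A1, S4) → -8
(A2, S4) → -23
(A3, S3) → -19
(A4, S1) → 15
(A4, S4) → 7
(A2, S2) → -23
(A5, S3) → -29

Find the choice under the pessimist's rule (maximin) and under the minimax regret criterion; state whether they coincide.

maximin → A4; minimax regret → A4 (agree)

Row minima: A1=-30, A2=-23, A3=-19, A4=7, A5=-29, A6=-22
Best worst-case = 7 → A4.
Column bests: S1=15, S2=24, S3=29, S4=18.
A1 regrets: 7, 54, 30, 26 → max 54
A2 regrets: 7, 47, 25, 41 → max 47
A3 regrets: 33, 7, 48, 37 → max 48
A4 regrets: 0, 0, 13, 11 → max 13
A5 regrets: 7, 45, 58, 15 → max 58
A6 regrets: 1, 46, 0, 0 → max 46
Smallest max regret = 13 → A4.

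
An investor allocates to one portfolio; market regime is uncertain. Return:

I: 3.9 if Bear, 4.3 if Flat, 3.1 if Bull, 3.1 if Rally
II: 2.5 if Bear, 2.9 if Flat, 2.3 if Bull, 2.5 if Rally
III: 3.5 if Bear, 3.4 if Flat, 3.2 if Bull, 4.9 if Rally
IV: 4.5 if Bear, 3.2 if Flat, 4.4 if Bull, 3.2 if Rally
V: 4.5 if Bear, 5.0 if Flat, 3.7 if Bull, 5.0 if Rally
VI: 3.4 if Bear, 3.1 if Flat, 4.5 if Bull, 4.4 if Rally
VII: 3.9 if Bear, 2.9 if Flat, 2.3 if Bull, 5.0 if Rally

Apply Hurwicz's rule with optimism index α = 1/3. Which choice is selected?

I: 1/3·4.3 + 2/3·3.1 = 3.5
II: 1/3·2.9 + 2/3·2.3 = 2.5
III: 1/3·4.9 + 2/3·3.2 = 113/30
IV: 1/3·4.5 + 2/3·3.2 = 109/30
V: 1/3·5.0 + 2/3·3.7 = 62/15
VI: 1/3·4.5 + 2/3·3.1 = 107/30
VII: 1/3·5.0 + 2/3·2.3 = 3.2
Highest Hurwicz score = 62/15 → V.

V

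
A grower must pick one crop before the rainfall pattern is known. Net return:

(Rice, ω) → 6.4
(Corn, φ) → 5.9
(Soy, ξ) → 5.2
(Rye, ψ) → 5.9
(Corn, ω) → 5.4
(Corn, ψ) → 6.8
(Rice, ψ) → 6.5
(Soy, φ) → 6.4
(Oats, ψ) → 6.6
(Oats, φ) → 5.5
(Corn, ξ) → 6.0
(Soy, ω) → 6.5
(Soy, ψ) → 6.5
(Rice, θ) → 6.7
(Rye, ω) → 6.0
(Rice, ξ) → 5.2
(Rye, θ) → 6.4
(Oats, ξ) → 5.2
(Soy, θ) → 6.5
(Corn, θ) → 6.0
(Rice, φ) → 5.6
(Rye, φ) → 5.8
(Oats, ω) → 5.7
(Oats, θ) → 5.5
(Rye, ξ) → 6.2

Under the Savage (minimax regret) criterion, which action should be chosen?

Column bests: θ=6.7, φ=6.4, ψ=6.8, ω=6.5, ξ=6.2.
Corn regrets: 0.7, 0.5, 0.0, 1.1, 0.2 → max 1.1
Soy regrets: 0.2, 0.0, 0.3, 0.0, 1.0 → max 1.0
Rye regrets: 0.3, 0.6, 0.9, 0.5, 0.0 → max 0.9
Rice regrets: 0.0, 0.8, 0.3, 0.1, 1.0 → max 1.0
Oats regrets: 1.2, 0.9, 0.2, 0.8, 1.0 → max 1.2
Smallest max regret = 0.9 → Rye.

Rye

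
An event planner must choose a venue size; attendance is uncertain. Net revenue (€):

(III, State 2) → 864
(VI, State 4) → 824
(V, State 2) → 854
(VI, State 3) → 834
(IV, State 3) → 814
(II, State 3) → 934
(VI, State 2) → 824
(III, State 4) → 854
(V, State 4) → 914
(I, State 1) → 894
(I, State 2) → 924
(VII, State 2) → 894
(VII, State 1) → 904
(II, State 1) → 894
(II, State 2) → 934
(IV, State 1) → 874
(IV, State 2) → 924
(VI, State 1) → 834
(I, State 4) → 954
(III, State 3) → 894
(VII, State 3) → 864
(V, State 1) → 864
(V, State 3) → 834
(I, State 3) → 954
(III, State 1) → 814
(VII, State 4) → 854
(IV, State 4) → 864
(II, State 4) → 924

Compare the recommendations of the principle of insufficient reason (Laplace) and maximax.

laplace → I; maximax → I (agree)

Row averages: I=931.5, II=921.5, III=856.5, IV=869, V=866.5, VI=829, VII=879
Highest average = 931.5 → I.
Row maxima: I=954, II=934, III=894, IV=924, V=914, VI=834, VII=904
Best best-case = 954 → I.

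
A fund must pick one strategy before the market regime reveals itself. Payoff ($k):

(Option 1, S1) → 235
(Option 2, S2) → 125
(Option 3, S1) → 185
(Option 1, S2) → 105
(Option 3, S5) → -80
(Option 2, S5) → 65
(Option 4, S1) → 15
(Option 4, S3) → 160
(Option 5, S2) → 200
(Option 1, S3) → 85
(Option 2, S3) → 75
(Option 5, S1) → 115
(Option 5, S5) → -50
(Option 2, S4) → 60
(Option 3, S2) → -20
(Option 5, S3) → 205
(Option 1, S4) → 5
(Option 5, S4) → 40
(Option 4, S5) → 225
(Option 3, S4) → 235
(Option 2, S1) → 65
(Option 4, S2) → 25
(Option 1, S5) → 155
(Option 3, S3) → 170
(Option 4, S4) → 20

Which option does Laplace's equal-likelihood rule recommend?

Option 1

Row averages: Option 1=117, Option 2=78, Option 3=98, Option 4=89, Option 5=102
Highest average = 117 → Option 1.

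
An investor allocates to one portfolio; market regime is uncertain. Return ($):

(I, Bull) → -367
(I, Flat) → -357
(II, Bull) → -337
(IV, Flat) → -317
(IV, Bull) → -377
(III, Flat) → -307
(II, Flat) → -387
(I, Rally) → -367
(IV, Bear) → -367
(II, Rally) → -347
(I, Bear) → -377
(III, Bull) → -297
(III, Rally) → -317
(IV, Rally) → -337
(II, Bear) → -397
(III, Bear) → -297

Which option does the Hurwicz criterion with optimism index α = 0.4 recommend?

III

I: 0.4·(-357) + 0.6·(-377) = -369
II: 0.4·(-337) + 0.6·(-397) = -373
III: 0.4·(-297) + 0.6·(-317) = -309
IV: 0.4·(-317) + 0.6·(-377) = -353
Highest Hurwicz score = -309 → III.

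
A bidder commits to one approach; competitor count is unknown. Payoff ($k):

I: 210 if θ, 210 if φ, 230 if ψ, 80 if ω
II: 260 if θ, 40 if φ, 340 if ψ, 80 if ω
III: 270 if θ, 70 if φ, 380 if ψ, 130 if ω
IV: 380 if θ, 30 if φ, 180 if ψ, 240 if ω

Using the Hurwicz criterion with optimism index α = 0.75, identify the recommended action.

III

I: 0.75·230 + 0.25·80 = 192.5
II: 0.75·340 + 0.25·40 = 265
III: 0.75·380 + 0.25·70 = 302.5
IV: 0.75·380 + 0.25·30 = 292.5
Highest Hurwicz score = 302.5 → III.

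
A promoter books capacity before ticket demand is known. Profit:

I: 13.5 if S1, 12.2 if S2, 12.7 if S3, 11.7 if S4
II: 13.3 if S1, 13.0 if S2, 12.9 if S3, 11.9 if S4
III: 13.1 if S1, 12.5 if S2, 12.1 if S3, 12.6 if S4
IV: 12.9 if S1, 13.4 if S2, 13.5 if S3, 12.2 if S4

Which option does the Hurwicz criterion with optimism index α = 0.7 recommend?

IV

I: 0.7·13.5 + 0.3·11.7 = 12.96
II: 0.7·13.3 + 0.3·11.9 = 12.88
III: 0.7·13.1 + 0.3·12.1 = 12.8
IV: 0.7·13.5 + 0.3·12.2 = 13.11
Highest Hurwicz score = 13.11 → IV.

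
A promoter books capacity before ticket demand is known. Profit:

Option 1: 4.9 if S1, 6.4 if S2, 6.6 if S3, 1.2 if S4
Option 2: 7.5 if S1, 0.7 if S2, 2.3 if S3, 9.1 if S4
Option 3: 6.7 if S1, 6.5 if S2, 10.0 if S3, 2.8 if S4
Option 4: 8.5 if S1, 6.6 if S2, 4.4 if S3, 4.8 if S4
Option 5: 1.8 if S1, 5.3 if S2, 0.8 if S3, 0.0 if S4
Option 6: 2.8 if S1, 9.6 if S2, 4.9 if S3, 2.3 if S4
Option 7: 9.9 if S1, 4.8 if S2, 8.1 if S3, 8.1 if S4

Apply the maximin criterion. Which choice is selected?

Option 7

Row minima: Option 1=1.2, Option 2=0.7, Option 3=2.8, Option 4=4.4, Option 5=0.0, Option 6=2.3, Option 7=4.8
Best worst-case = 4.8 → Option 7.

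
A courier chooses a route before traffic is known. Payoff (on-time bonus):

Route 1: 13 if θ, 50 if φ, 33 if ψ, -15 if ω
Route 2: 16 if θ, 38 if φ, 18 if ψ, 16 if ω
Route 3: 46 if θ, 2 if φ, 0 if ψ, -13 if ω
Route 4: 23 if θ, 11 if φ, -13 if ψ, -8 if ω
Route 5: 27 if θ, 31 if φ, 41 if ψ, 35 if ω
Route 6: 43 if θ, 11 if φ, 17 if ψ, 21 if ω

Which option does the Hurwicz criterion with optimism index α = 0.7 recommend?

Route 5

Route 1: 0.7·50 + 0.3·(-15) = 30.5
Route 2: 0.7·38 + 0.3·16 = 31.4
Route 3: 0.7·46 + 0.3·(-13) = 28.3
Route 4: 0.7·23 + 0.3·(-13) = 12.2
Route 5: 0.7·41 + 0.3·27 = 36.8
Route 6: 0.7·43 + 0.3·11 = 33.4
Highest Hurwicz score = 36.8 → Route 5.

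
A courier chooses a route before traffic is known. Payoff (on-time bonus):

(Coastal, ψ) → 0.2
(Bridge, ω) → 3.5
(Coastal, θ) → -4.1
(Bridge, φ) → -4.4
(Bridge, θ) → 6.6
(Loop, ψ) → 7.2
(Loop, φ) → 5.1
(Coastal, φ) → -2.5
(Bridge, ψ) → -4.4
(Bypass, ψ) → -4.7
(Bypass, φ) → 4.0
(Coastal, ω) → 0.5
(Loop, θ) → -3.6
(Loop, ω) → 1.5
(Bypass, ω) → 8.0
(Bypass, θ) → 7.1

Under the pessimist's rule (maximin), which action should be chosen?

Row minima: Loop=-3.6, Bypass=-4.7, Bridge=-4.4, Coastal=-4.1
Best worst-case = -3.6 → Loop.

Loop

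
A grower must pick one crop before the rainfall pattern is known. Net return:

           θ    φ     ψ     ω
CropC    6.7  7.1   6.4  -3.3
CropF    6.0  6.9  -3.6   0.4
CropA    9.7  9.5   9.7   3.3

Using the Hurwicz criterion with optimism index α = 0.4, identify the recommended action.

CropC: 0.4·7.1 + 0.6·(-3.3) = 0.86
CropF: 0.4·6.9 + 0.6·(-3.6) = 0.6
CropA: 0.4·9.7 + 0.6·3.3 = 5.86
Highest Hurwicz score = 5.86 → CropA.

CropA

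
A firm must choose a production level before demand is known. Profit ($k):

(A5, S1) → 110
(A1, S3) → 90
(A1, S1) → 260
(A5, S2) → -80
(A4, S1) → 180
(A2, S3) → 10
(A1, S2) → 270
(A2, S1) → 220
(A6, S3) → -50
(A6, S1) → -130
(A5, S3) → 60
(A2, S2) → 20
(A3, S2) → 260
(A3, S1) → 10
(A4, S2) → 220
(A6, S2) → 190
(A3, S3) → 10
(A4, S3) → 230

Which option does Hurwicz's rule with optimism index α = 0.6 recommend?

A4

A1: 0.6·270 + 0.4·90 = 198
A2: 0.6·220 + 0.4·10 = 136
A3: 0.6·260 + 0.4·10 = 160
A4: 0.6·230 + 0.4·180 = 210
A5: 0.6·110 + 0.4·(-80) = 34
A6: 0.6·190 + 0.4·(-130) = 62
Highest Hurwicz score = 210 → A4.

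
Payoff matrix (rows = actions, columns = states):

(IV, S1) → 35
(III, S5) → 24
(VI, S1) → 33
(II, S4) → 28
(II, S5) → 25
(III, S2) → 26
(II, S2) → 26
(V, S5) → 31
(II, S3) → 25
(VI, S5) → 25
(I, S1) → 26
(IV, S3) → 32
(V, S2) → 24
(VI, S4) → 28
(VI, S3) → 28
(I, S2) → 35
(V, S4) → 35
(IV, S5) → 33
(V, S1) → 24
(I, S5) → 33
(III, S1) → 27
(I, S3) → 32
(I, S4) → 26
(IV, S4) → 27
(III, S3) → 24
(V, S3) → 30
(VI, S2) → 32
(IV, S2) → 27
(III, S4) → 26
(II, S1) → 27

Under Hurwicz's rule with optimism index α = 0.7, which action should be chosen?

I: 0.7·35 + 0.3·26 = 32.3
II: 0.7·28 + 0.3·25 = 27.1
III: 0.7·27 + 0.3·24 = 26.1
IV: 0.7·35 + 0.3·27 = 32.6
V: 0.7·35 + 0.3·24 = 31.7
VI: 0.7·33 + 0.3·25 = 30.6
Highest Hurwicz score = 32.6 → IV.

IV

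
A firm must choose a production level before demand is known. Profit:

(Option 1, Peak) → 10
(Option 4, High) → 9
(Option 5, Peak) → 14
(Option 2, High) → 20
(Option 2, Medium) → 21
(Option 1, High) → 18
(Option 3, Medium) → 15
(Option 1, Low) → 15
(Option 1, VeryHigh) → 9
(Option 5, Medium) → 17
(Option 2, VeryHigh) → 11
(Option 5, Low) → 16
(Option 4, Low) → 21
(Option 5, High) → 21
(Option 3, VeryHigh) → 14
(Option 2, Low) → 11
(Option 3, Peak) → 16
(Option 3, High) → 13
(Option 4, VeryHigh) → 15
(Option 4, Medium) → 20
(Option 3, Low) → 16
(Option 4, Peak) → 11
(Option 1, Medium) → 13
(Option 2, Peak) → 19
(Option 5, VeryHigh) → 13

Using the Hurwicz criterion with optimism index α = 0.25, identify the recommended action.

Option 1: 0.25·18 + 0.75·9 = 11.25
Option 2: 0.25·21 + 0.75·11 = 13.5
Option 3: 0.25·16 + 0.75·13 = 13.75
Option 4: 0.25·21 + 0.75·9 = 12
Option 5: 0.25·21 + 0.75·13 = 15
Highest Hurwicz score = 15 → Option 5.

Option 5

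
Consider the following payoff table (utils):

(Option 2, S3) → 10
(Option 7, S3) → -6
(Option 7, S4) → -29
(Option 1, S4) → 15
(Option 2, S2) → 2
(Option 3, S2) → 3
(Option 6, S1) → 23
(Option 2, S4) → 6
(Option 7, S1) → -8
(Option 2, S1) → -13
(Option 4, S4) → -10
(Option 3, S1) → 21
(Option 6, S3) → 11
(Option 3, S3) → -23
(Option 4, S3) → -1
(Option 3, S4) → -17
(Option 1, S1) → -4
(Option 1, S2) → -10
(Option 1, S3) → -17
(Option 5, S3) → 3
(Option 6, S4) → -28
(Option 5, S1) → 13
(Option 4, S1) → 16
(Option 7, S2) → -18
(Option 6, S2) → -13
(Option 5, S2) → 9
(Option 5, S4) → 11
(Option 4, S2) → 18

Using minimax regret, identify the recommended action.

Option 5

Column bests: S1=23, S2=18, S3=11, S4=15.
Option 1 regrets: 27, 28, 28, 0 → max 28
Option 2 regrets: 36, 16, 1, 9 → max 36
Option 3 regrets: 2, 15, 34, 32 → max 34
Option 4 regrets: 7, 0, 12, 25 → max 25
Option 5 regrets: 10, 9, 8, 4 → max 10
Option 6 regrets: 0, 31, 0, 43 → max 43
Option 7 regrets: 31, 36, 17, 44 → max 44
Smallest max regret = 10 → Option 5.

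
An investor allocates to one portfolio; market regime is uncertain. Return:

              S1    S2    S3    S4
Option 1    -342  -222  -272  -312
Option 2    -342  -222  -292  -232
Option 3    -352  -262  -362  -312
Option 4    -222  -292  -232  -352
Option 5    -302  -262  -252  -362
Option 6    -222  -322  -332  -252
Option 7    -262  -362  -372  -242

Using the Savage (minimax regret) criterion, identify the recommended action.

Column bests: S1=-222, S2=-222, S3=-232, S4=-232.
Option 1 regrets: 120, 0, 40, 80 → max 120
Option 2 regrets: 120, 0, 60, 0 → max 120
Option 3 regrets: 130, 40, 130, 80 → max 130
Option 4 regrets: 0, 70, 0, 120 → max 120
Option 5 regrets: 80, 40, 20, 130 → max 130
Option 6 regrets: 0, 100, 100, 20 → max 100
Option 7 regrets: 40, 140, 140, 10 → max 140
Smallest max regret = 100 → Option 6.

Option 6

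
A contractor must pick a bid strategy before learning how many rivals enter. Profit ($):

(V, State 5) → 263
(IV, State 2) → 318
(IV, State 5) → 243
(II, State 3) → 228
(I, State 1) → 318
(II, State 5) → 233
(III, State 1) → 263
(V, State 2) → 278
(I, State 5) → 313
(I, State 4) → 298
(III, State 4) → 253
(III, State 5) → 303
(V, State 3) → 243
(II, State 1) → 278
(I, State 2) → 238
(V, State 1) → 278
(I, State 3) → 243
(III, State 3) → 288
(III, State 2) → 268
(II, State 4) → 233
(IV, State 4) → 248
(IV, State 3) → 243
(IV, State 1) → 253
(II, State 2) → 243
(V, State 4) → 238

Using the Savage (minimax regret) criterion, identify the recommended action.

Column bests: State 1=318, State 2=318, State 3=288, State 4=298, State 5=313.
I regrets: 0, 80, 45, 0, 0 → max 80
II regrets: 40, 75, 60, 65, 80 → max 80
III regrets: 55, 50, 0, 45, 10 → max 55
IV regrets: 65, 0, 45, 50, 70 → max 70
V regrets: 40, 40, 45, 60, 50 → max 60
Smallest max regret = 55 → III.

III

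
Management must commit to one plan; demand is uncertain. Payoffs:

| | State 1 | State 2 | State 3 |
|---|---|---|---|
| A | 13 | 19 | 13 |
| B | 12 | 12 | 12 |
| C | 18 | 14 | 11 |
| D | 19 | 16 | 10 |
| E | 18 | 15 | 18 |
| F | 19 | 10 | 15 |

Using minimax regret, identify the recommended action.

Column bests: State 1=19, State 2=19, State 3=18.
A regrets: 6, 0, 5 → max 6
B regrets: 7, 7, 6 → max 7
C regrets: 1, 5, 7 → max 7
D regrets: 0, 3, 8 → max 8
E regrets: 1, 4, 0 → max 4
F regrets: 0, 9, 3 → max 9
Smallest max regret = 4 → E.

E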